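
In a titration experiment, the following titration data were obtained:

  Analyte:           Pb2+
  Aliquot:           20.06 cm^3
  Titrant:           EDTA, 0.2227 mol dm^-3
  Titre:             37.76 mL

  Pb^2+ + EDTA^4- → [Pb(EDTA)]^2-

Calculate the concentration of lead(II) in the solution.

0.4192 mol/L

n(EDTA) = 0.03776 L × 0.2227 mol/L = 8.409 × 10^-3 mol
n(Pb2+) = 8.409 × 10^-3 mol (1:1 mole ratio)
[Pb2+] = 8.409 × 10^-3 mol / 0.02006 L = 0.4192 mol/L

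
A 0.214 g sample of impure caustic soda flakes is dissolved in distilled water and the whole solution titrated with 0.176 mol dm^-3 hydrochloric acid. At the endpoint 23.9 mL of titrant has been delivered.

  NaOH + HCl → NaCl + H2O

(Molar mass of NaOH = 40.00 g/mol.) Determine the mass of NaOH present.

0.168 g

n(HCl) = 0.0239 L × 0.176 mol/L = 4.21 × 10^-3 mol
n(NaOH) = 4.21 × 10^-3 mol (1:1 ratio)
mass of NaOH = 4.21 × 10^-3 × 40.00 g/mol = 0.168 g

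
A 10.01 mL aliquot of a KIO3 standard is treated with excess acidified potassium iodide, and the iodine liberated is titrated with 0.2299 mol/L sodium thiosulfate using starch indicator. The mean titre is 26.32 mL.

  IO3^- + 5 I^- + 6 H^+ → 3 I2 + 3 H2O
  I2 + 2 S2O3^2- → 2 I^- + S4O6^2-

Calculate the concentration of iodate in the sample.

n(S2O3^2-) = 0.02632 × 0.2299 = 6.051 × 10^-3 mol
n(I2) = n(S2O3^2-)/2 = 3.025 × 10^-3 mol
From the 1:3 ratio, n(IO3^-) in the aliquot = 1/3 × 3.025 × 10^-3 = 1.008 × 10^-3 mol
[IO3^-] = 1.008 × 10^-3 / 0.01001 = 0.1007 mol/L

0.1007 mol/L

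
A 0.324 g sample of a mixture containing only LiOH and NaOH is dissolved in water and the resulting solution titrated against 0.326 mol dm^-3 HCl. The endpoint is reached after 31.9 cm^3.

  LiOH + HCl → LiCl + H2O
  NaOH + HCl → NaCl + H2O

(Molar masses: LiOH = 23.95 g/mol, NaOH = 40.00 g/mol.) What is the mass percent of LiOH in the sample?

n(HCl) = 0.0319 × 0.326 = 0.0104 mol
Let x = n(LiOH), y = n(NaOH).
Titrant: 1x + 1y = 0.0104;  mass: 23.95x + 40.00y = 0.324
Solving, x = 5.73 × 10^-3 mol, y = 4.67 × 10^-3 mol
mass of LiOH = 5.73 × 10^-3 × 23.95 = 0.137 g
% LiOH = 0.137 / 0.324 × 100 = 42.4 %

42.4 %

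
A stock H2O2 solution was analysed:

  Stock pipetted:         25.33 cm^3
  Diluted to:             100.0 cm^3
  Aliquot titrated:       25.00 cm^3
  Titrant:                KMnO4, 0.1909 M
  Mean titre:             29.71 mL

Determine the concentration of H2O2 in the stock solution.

2.239 M

2 MnO4^- + 5 H2O2 + 6 H^+ → 2 Mn^2+ + 5 O2 + 8 H2O
n(KMnO4) = 0.02971 × 0.1909 = 5.672 × 10^-3 mol
From the 5:2 ratio, n(H2O2) in the aliquot = 5/2 × 5.672 × 10^-3 = 0.01418 mol
[H2O2]_dilute = 0.01418 / 0.02500 = 0.5672 mol/L
Dilution factor = 100.0 / 25.33 = 3.948
[H2O2]_stock = 0.5672 × 3.948 = 2.239 mol/L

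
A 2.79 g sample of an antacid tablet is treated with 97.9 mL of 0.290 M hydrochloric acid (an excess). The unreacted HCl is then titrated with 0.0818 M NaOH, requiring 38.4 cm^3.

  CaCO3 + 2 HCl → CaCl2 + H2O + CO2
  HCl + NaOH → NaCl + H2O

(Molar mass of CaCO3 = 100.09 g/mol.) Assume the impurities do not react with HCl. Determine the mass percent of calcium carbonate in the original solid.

n(HCl) added = 0.0979 × 0.290 = 0.0284 mol
n(NaOH) used in back-titration = 0.0384 × 0.0818 = 3.14 × 10^-3 mol
n(HCl) left over = 3.14 × 10^-3 mol (1:1 ratio)
n(HCl) consumed by analyte = 0.0284 − 3.14 × 10^-3 = 0.0252 mol
From the 1:2 ratio, n(CaCO3) = 1/2 × 0.0252 = 0.0126 mol
mass of CaCO3 = 0.0126 × 100.09 = 1.26 g
% CaCO3 = 1.26 / 2.79 × 100 = 45.3 %

45.3 %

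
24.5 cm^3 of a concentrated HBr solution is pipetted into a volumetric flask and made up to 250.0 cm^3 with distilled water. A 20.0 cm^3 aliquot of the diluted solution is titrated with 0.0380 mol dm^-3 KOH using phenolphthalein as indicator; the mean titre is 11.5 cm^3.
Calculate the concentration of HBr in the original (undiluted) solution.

HBr + KOH → KBr + H2O
n(KOH) = 0.0115 × 0.0380 = 4.37 × 10^-4 mol
n(HBr) in the aliquot = 4.37 × 10^-4 mol (1:1 ratio)
[HBr]_dilute = 4.37 × 10^-4 / 0.0200 = 0.0218 mol/L
Dilution factor = 250.0 / 24.5 = 10.20
[HBr]_stock = 0.0218 × 10.20 = 0.223 mol/L

0.223 mol/L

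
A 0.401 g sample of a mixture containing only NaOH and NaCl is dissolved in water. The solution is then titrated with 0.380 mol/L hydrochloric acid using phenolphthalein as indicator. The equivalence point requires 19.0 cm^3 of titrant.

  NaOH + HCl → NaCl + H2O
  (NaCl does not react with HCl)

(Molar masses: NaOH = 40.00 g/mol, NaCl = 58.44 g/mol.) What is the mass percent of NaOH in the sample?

n(HCl) = 0.0190 × 0.380 = 7.22 × 10^-3 mol
Let x = n(NaOH), y = n(NaCl).
Titrant: 1x = 7.22 × 10^-3;  mass: 40.00x + 58.44y = 0.401
Solving, x = 7.22 × 10^-3 mol, y = 1.92 × 10^-3 mol
mass of NaOH = 7.22 × 10^-3 × 40.00 = 0.289 g
% NaOH = 0.289 / 0.401 × 100 = 72.0 %

72.0 %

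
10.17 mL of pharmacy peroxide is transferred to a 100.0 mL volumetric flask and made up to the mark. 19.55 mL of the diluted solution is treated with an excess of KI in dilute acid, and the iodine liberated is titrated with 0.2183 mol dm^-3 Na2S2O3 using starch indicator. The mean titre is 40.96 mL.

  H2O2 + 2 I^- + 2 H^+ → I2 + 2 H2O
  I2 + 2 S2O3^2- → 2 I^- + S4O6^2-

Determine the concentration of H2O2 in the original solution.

n(S2O3^2-) = 0.04096 × 0.2183 = 8.942 × 10^-3 mol
n(I2) = n(S2O3^2-)/2 = 4.471 × 10^-3 mol
n(H2O2) in the aliquot = 4.471 × 10^-3 mol (1:1 ratio)
[H2O2]_dilute = 4.471 × 10^-3 / 0.01955 = 0.2287 mol/L
[H2O2]_original = 0.2287 × 100.0/10.17 = 2.249 mol/L

2.249 mol/L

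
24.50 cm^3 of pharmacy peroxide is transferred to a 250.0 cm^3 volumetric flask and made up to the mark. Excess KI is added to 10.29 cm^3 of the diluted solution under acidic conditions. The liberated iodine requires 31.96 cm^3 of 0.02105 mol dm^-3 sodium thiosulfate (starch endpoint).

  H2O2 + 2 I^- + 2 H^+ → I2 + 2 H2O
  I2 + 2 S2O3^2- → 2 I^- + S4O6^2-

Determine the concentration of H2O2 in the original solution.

0.3336 mol/L

n(S2O3^2-) = 0.03196 × 0.02105 = 6.728 × 10^-4 mol
n(I2) = n(S2O3^2-)/2 = 3.364 × 10^-4 mol
n(H2O2) in the aliquot = 3.364 × 10^-4 mol (1:1 ratio)
[H2O2]_dilute = 3.364 × 10^-4 / 0.01029 = 0.03269 mol/L
[H2O2]_original = 0.03269 × 250.0/24.50 = 0.3336 mol/L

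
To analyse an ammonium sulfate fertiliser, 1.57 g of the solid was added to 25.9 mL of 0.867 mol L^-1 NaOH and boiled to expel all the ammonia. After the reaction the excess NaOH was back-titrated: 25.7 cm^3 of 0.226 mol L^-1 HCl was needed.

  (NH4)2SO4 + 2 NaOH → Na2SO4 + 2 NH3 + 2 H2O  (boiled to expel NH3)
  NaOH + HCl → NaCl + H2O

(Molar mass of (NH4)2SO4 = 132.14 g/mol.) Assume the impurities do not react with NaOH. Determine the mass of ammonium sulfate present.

1.10 g

n(NaOH) added = 0.0259 × 0.867 = 0.0225 mol
n(HCl) used in back-titration = 0.0257 × 0.226 = 5.81 × 10^-3 mol
n(NaOH) left over = 5.81 × 10^-3 mol (1:1 ratio)
n(NaOH) consumed by analyte = 0.0225 − 5.81 × 10^-3 = 0.0166 mol
From the 1:2 ratio, n((NH4)2SO4) = 1/2 × 0.0166 = 8.32 × 10^-3 mol
mass of (NH4)2SO4 = 8.32 × 10^-3 × 132.14 = 1.10 g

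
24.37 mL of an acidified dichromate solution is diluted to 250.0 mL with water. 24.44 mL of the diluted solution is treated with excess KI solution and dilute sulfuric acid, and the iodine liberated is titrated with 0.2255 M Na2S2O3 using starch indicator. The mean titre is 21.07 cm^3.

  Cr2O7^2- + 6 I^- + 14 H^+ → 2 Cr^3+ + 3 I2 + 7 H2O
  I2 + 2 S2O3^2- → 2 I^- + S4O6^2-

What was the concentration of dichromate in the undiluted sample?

0.3324 M

n(S2O3^2-) = 0.02107 × 0.2255 = 4.751 × 10^-3 mol
n(I2) = n(S2O3^2-)/2 = 2.376 × 10^-3 mol
From the 1:3 ratio, n(Cr2O7^2-) in the aliquot = 1/3 × 2.376 × 10^-3 = 7.919 × 10^-4 mol
[Cr2O7^2-]_dilute = 7.919 × 10^-4 / 0.02444 = 0.03240 mol/L
[Cr2O7^2-]_original = 0.03240 × 250.0/24.37 = 0.3324 mol/L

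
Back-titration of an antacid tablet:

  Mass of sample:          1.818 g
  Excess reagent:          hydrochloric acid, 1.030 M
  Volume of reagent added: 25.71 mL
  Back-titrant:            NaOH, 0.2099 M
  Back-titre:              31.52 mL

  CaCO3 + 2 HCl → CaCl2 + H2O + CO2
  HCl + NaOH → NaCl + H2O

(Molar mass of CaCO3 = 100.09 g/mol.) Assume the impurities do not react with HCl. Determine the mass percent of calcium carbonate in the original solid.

n(HCl) added = 0.02571 × 1.030 = 0.02648 mol
n(NaOH) used in back-titration = 0.03152 × 0.2099 = 6.616 × 10^-3 mol
n(HCl) left over = 6.616 × 10^-3 mol (1:1 ratio)
n(HCl) consumed by analyte = 0.02648 − 6.616 × 10^-3 = 0.01987 mol
From the 1:2 ratio, n(CaCO3) = 1/2 × 0.01987 = 9.933 × 10^-3 mol
mass of CaCO3 = 9.933 × 10^-3 × 100.09 = 0.9942 g
% CaCO3 = 0.9942 / 1.818 × 100 = 54.68 %

54.68 %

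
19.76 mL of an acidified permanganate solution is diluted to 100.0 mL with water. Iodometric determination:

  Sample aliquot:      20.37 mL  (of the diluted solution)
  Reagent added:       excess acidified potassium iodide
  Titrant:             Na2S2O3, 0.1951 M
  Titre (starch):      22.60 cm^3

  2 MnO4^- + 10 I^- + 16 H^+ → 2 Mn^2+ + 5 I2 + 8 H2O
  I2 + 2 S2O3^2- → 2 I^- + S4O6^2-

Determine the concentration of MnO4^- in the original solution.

n(S2O3^2-) = 0.02260 × 0.1951 = 4.409 × 10^-3 mol
n(I2) = n(S2O3^2-)/2 = 2.205 × 10^-3 mol
From the 2:5 ratio, n(MnO4^-) in the aliquot = 2/5 × 2.205 × 10^-3 = 8.819 × 10^-4 mol
[MnO4^-]_dilute = 8.819 × 10^-4 / 0.02037 = 0.04329 mol/L
[MnO4^-]_original = 0.04329 × 100.0/19.76 = 0.2191 mol/L

0.2191 M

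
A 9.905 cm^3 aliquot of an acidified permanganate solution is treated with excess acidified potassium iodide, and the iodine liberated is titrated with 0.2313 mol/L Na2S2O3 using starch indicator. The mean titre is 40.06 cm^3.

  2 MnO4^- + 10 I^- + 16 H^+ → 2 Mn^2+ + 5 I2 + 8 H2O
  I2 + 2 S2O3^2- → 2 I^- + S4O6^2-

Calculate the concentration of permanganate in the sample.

n(S2O3^2-) = 0.04006 × 0.2313 = 9.266 × 10^-3 mol
n(I2) = n(S2O3^2-)/2 = 4.633 × 10^-3 mol
From the 2:5 ratio, n(MnO4^-) in the aliquot = 2/5 × 4.633 × 10^-3 = 1.853 × 10^-3 mol
[MnO4^-] = 1.853 × 10^-3 / 0.009905 = 0.1871 mol/L

0.1871 mol/L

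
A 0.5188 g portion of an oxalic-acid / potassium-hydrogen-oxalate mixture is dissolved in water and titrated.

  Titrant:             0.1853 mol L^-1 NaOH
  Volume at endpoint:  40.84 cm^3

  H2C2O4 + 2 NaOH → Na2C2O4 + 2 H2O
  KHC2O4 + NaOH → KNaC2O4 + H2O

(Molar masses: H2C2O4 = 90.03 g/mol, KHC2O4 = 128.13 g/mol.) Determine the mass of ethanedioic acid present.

n(NaOH) = 0.04084 × 0.1853 = 7.568 × 10^-3 mol
Let x = n(H2C2O4), y = n(KHC2O4).
Titrant: 2x + 1y = 7.568 × 10^-3;  mass: 90.03x + 128.13y = 0.5188
Solving, x = 2.712 × 10^-3 mol, y = 2.143 × 10^-3 mol
mass of H2C2O4 = 2.712 × 10^-3 × 90.03 = 0.2442 g

0.2442 g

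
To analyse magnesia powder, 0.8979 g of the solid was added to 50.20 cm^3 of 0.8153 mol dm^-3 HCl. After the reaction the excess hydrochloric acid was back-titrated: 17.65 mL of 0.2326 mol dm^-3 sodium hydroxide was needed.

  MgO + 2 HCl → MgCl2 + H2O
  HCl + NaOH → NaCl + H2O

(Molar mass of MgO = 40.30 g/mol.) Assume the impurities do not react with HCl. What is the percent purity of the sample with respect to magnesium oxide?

n(HCl) added = 0.05020 × 0.8153 = 0.04093 mol
n(NaOH) used in back-titration = 0.01765 × 0.2326 = 4.105 × 10^-3 mol
n(HCl) left over = 4.105 × 10^-3 mol (1:1 ratio)
n(HCl) consumed by analyte = 0.04093 − 4.105 × 10^-3 = 0.03682 mol
From the 1:2 ratio, n(MgO) = 1/2 × 0.03682 = 0.01841 mol
mass of MgO = 0.01841 × 40.30 = 0.7420 g
% MgO = 0.7420 / 0.8979 × 100 = 82.63 %

82.63 %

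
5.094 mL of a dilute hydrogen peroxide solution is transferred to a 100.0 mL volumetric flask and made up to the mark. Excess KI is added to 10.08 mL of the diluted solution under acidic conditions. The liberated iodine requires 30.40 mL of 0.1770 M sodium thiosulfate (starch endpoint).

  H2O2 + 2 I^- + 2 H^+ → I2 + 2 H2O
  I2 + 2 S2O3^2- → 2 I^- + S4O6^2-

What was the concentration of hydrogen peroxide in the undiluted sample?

n(S2O3^2-) = 0.03040 × 0.1770 = 5.381 × 10^-3 mol
n(I2) = n(S2O3^2-)/2 = 2.690 × 10^-3 mol
n(H2O2) in the aliquot = 2.690 × 10^-3 mol (1:1 ratio)
[H2O2]_dilute = 2.690 × 10^-3 / 0.01008 = 0.2669 mol/L
[H2O2]_original = 0.2669 × 100.0/5.094 = 5.240 mol/L

5.240 M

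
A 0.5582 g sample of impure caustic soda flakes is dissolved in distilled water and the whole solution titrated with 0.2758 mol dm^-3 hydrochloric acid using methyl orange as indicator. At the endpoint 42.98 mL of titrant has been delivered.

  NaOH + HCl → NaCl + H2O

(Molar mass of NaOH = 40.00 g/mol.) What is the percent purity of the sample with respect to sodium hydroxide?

84.94 %

n(HCl) = 0.04298 L × 0.2758 mol/L = 0.01185 mol
n(NaOH) = 0.01185 mol (1:1 ratio)
mass of NaOH = 0.01185 × 40.00 g/mol = 0.4742 g
% NaOH = 0.4742 / 0.5582 × 100 = 84.94 %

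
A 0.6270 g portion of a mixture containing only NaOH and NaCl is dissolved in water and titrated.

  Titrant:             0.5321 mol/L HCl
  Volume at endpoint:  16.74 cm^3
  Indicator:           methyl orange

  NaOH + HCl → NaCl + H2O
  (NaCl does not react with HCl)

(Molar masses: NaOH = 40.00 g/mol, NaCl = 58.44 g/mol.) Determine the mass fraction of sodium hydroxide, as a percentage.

56.83 %

n(HCl) = 0.01674 × 0.5321 = 8.907 × 10^-3 mol
Let x = n(NaOH), y = n(NaCl).
Titrant: 1x = 8.907 × 10^-3;  mass: 40.00x + 58.44y = 0.6270
Solving, x = 8.907 × 10^-3 mol, y = 4.632 × 10^-3 mol
mass of NaOH = 8.907 × 10^-3 × 40.00 = 0.3563 g
% NaOH = 0.3563 / 0.6270 × 100 = 56.83 %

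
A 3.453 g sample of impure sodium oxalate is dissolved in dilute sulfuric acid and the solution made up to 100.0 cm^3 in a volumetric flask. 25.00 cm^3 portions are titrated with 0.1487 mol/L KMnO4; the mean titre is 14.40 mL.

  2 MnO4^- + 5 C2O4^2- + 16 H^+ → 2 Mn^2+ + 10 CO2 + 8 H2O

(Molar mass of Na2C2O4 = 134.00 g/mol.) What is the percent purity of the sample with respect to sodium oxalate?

83.10 %

n(KMnO4) per titration = 0.01440 × 0.1487 = 2.141 × 10^-3 mol
From the 5:2 ratio, n(Na2C2O4) in each aliquot = 5/2 × 2.141 × 10^-3 = 5.353 × 10^-3 mol
n(Na2C2O4) in the whole flask = 5.353 × 10^-3 × 100.0/25.00 = 0.02141 mol
mass of Na2C2O4 = 0.02141 × 134.00 = 2.869 g
% Na2C2O4 = 2.869 / 3.453 × 100 = 83.10 %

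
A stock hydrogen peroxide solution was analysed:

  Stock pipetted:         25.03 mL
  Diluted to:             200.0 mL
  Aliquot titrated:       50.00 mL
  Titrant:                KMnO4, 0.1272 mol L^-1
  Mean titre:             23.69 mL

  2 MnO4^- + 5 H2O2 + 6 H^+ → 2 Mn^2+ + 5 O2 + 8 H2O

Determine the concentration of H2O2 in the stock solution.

n(KMnO4) = 0.02369 × 0.1272 = 3.013 × 10^-3 mol
From the 5:2 ratio, n(H2O2) in the aliquot = 5/2 × 3.013 × 10^-3 = 7.533 × 10^-3 mol
[H2O2]_dilute = 7.533 × 10^-3 / 0.05000 = 0.1507 mol/L
Dilution factor = 200.0 / 25.03 = 7.990
[H2O2]_stock = 0.1507 × 7.990 = 1.204 mol/L

1.204 mol/L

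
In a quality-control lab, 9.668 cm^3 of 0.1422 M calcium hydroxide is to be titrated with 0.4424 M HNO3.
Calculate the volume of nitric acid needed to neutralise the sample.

6.215 mL

Ca(OH)2 + 2 HNO3 → Ca(NO3)2 + 2 H2O
n(Ca(OH)2) = 0.009668 L × 0.1422 mol/L = 1.375 × 10^-3 mol
From the 2:1 stoichiometry, n(HNO3) = 2/1 × 1.375 × 10^-3 = 2.750 × 10^-3 mol
V(HNO3) = 2.750 × 10^-3 mol / 0.4424 mol/L = 0.006215 L = 6.215 mL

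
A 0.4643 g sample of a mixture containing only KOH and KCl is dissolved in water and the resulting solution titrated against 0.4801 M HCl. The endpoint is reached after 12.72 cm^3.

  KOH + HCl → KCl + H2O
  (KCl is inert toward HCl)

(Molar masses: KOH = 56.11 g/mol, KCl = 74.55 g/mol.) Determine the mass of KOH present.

0.3427 g

n(HCl) = 0.01272 × 0.4801 = 6.107 × 10^-3 mol
Let x = n(KOH), y = n(KCl).
Titrant: 1x = 6.107 × 10^-3;  mass: 56.11x + 74.55y = 0.4643
Solving, x = 6.107 × 10^-3 mol, y = 1.632 × 10^-3 mol
mass of KOH = 6.107 × 10^-3 × 56.11 = 0.3427 g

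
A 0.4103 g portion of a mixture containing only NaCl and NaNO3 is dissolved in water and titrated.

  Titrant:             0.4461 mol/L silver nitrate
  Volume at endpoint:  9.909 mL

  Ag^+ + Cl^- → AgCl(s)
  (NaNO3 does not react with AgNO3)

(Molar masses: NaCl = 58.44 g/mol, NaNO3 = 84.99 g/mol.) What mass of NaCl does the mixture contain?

0.2583 g

n(AgNO3) = 0.009909 × 0.4461 = 4.420 × 10^-3 mol
Let x = n(NaCl), y = n(NaNO3).
Titrant: 1x = 4.420 × 10^-3;  mass: 58.44x + 84.99y = 0.4103
Solving, x = 4.420 × 10^-3 mol, y = 1.788 × 10^-3 mol
mass of NaCl = 4.420 × 10^-3 × 58.44 = 0.2583 g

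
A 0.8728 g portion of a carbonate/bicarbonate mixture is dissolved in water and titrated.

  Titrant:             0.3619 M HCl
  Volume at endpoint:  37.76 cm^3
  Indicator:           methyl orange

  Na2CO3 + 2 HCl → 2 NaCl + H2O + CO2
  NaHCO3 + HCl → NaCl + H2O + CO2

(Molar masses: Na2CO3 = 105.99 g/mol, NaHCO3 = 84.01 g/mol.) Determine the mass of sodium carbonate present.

0.4703 g

n(HCl) = 0.03776 × 0.3619 = 0.01367 mol
Let x = n(Na2CO3), y = n(NaHCO3).
Titrant: 2x + 1y = 0.01367;  mass: 105.99x + 84.01y = 0.8728
Solving, x = 4.437 × 10^-3 mol, y = 4.791 × 10^-3 mol
mass of Na2CO3 = 4.437 × 10^-3 × 105.99 = 0.4703 g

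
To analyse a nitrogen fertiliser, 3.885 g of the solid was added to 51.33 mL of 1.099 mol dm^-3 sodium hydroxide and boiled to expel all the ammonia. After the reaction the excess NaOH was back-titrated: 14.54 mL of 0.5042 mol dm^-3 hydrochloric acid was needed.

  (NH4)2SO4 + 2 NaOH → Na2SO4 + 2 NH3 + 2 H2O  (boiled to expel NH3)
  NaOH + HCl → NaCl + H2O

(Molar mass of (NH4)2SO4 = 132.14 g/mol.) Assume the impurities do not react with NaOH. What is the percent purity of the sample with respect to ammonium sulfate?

n(NaOH) added = 0.05133 × 1.099 = 0.05641 mol
n(HCl) used in back-titration = 0.01454 × 0.5042 = 7.331 × 10^-3 mol
n(NaOH) left over = 7.331 × 10^-3 mol (1:1 ratio)
n(NaOH) consumed by analyte = 0.05641 − 7.331 × 10^-3 = 0.04908 mol
From the 1:2 ratio, n((NH4)2SO4) = 1/2 × 0.04908 = 0.02454 mol
mass of (NH4)2SO4 = 0.02454 × 132.14 = 3.243 g
% (NH4)2SO4 = 3.243 / 3.885 × 100 = 83.47 %

83.47 %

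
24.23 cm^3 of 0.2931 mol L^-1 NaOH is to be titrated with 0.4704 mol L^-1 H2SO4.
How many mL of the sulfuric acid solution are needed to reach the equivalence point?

7.549 mL

2 NaOH + H2SO4 → Na2SO4 + 2 H2O
n(NaOH) = 0.02423 L × 0.2931 mol/L = 7.102 × 10^-3 mol
From the 1:2 stoichiometry, n(H2SO4) = 1/2 × 7.102 × 10^-3 = 3.551 × 10^-3 mol
V(H2SO4) = 3.551 × 10^-3 mol / 0.4704 mol/L = 0.007549 L = 7.549 mL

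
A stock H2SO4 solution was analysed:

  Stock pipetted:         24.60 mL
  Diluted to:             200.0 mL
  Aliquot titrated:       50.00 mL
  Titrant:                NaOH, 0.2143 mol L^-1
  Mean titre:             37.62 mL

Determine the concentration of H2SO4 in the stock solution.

0.6554 mol/L

H2SO4 + 2 NaOH → Na2SO4 + 2 H2O
n(NaOH) = 0.03762 × 0.2143 = 8.062 × 10^-3 mol
From the 1:2 ratio, n(H2SO4) in the aliquot = 1/2 × 8.062 × 10^-3 = 4.031 × 10^-3 mol
[H2SO4]_dilute = 4.031 × 10^-3 / 0.05000 = 0.08062 mol/L
Dilution factor = 200.0 / 24.60 = 8.130
[H2SO4]_stock = 0.08062 × 8.130 = 0.6554 mol/L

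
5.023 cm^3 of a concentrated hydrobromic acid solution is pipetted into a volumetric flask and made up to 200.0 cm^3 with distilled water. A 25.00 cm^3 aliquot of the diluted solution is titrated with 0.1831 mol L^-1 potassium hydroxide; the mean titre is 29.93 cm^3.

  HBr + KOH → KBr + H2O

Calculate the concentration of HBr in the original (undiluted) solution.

8.728 mol/L

n(KOH) = 0.02993 × 0.1831 = 5.480 × 10^-3 mol
n(HBr) in the aliquot = 5.480 × 10^-3 mol (1:1 ratio)
[HBr]_dilute = 5.480 × 10^-3 / 0.02500 = 0.2192 mol/L
Dilution factor = 200.0 / 5.023 = 39.82
[HBr]_stock = 0.2192 × 39.82 = 8.728 mol/L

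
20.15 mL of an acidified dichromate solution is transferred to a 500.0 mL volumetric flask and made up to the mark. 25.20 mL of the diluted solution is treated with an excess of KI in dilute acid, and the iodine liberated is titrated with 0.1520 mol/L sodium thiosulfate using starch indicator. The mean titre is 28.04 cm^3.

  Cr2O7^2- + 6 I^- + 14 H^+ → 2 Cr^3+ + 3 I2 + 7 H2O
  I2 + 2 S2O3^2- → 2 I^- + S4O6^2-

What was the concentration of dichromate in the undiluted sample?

n(S2O3^2-) = 0.02804 × 0.1520 = 4.262 × 10^-3 mol
n(I2) = n(S2O3^2-)/2 = 2.131 × 10^-3 mol
From the 1:3 ratio, n(Cr2O7^2-) in the aliquot = 1/3 × 2.131 × 10^-3 = 7.103 × 10^-4 mol
[Cr2O7^2-]_dilute = 7.103 × 10^-4 / 0.02520 = 0.02819 mol/L
[Cr2O7^2-]_original = 0.02819 × 500.0/20.15 = 0.6995 mol/L

0.6995 mol/L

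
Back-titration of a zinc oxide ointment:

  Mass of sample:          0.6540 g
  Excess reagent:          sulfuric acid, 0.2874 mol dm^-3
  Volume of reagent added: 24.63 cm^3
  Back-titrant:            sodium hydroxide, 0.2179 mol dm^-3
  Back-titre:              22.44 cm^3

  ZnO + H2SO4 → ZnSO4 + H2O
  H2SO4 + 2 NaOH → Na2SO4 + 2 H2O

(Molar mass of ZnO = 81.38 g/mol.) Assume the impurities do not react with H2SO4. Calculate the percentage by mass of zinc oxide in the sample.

n(H2SO4) added = 0.02463 × 0.2874 = 7.079 × 10^-3 mol
n(NaOH) used in back-titration = 0.02244 × 0.2179 = 4.890 × 10^-3 mol
From the 1:2 ratio, n(H2SO4) left over = 1/2 × 4.890 × 10^-3 = 2.445 × 10^-3 mol
n(H2SO4) consumed by analyte = 7.079 × 10^-3 − 2.445 × 10^-3 = 4.634 × 10^-3 mol
n(ZnO) = 4.634 × 10^-3 mol (1:1 ratio)
mass of ZnO = 4.634 × 10^-3 × 81.38 = 0.3771 g
% ZnO = 0.3771 / 0.6540 × 100 = 57.66 %

57.66 %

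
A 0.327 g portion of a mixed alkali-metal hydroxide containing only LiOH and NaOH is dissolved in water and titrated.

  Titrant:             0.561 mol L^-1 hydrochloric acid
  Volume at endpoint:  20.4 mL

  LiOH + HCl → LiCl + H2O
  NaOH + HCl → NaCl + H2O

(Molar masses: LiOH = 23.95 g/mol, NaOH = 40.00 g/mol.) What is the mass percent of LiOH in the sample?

n(HCl) = 0.0204 × 0.561 = 0.0114 mol
Let x = n(LiOH), y = n(NaOH).
Titrant: 1x + 1y = 0.0114;  mass: 23.95x + 40.00y = 0.327
Solving, x = 8.15 × 10^-3 mol, y = 3.30 × 10^-3 mol
mass of LiOH = 8.15 × 10^-3 × 23.95 = 0.195 g
% LiOH = 0.195 / 0.327 × 100 = 59.7 %

59.7 %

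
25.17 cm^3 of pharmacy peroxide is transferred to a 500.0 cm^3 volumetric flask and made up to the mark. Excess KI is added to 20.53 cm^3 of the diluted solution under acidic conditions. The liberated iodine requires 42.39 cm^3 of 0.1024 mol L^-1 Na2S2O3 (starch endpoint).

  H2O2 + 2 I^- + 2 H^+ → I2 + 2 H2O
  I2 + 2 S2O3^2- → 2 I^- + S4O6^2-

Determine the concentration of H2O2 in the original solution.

2.100 mol/L

n(S2O3^2-) = 0.04239 × 0.1024 = 4.341 × 10^-3 mol
n(I2) = n(S2O3^2-)/2 = 2.170 × 10^-3 mol
n(H2O2) in the aliquot = 2.170 × 10^-3 mol (1:1 ratio)
[H2O2]_dilute = 2.170 × 10^-3 / 0.02053 = 0.1057 mol/L
[H2O2]_original = 0.1057 × 500.0/25.17 = 2.100 mol/L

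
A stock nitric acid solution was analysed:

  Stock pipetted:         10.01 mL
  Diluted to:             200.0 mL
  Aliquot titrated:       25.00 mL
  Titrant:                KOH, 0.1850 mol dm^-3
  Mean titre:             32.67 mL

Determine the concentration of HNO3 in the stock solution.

HNO3 + KOH → KNO3 + H2O
n(KOH) = 0.03267 × 0.1850 = 6.044 × 10^-3 mol
n(HNO3) in the aliquot = 6.044 × 10^-3 mol (1:1 ratio)
[HNO3]_dilute = 6.044 × 10^-3 / 0.02500 = 0.2418 mol/L
Dilution factor = 200.0 / 10.01 = 19.98
[HNO3]_stock = 0.2418 × 19.98 = 4.830 mol/L

4.830 mol/L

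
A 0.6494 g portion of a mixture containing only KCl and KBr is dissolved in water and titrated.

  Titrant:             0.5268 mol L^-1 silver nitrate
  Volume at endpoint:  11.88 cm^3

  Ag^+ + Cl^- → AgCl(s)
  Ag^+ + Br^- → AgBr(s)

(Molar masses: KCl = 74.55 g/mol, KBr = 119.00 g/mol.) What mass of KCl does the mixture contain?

0.1599 g

n(AgNO3) = 0.01188 × 0.5268 = 6.258 × 10^-3 mol
Let x = n(KCl), y = n(KBr).
Titrant: 1x + 1y = 6.258 × 10^-3;  mass: 74.55x + 119.00y = 0.6494
Solving, x = 2.145 × 10^-3 mol, y = 4.113 × 10^-3 mol
mass of KCl = 2.145 × 10^-3 × 74.55 = 0.1599 g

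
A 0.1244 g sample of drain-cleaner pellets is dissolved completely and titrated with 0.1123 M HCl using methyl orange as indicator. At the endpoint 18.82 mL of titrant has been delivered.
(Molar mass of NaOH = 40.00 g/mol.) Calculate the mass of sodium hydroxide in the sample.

0.08454 g

NaOH + HCl → NaCl + H2O
n(HCl) = 0.01882 L × 0.1123 mol/L = 2.113 × 10^-3 mol
n(NaOH) = 2.113 × 10^-3 mol (1:1 ratio)
mass of NaOH = 2.113 × 10^-3 × 40.00 g/mol = 0.08454 g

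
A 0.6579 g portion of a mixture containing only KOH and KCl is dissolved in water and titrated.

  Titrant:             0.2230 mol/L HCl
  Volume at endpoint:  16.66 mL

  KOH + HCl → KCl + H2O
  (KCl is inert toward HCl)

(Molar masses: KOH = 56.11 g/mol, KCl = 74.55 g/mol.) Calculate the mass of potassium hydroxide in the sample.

n(HCl) = 0.01666 × 0.2230 = 3.715 × 10^-3 mol
Let x = n(KOH), y = n(KCl).
Titrant: 1x = 3.715 × 10^-3;  mass: 56.11x + 74.55y = 0.6579
Solving, x = 3.715 × 10^-3 mol, y = 6.029 × 10^-3 mol
mass of KOH = 3.715 × 10^-3 × 56.11 = 0.2085 g

0.2085 g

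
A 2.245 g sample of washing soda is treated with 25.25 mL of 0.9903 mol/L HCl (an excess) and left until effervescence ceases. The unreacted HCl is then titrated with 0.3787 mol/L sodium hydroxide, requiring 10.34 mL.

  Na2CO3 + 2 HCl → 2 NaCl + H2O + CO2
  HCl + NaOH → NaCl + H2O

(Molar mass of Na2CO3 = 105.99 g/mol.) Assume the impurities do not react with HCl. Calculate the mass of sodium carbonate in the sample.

n(HCl) added = 0.02525 × 0.9903 = 0.02501 mol
n(NaOH) used in back-titration = 0.01034 × 0.3787 = 3.916 × 10^-3 mol
n(HCl) left over = 3.916 × 10^-3 mol (1:1 ratio)
n(HCl) consumed by analyte = 0.02501 − 3.916 × 10^-3 = 0.02109 mol
From the 1:2 ratio, n(Na2CO3) = 1/2 × 0.02109 = 0.01054 mol
mass of Na2CO3 = 0.01054 × 105.99 = 1.118 g

1.118 g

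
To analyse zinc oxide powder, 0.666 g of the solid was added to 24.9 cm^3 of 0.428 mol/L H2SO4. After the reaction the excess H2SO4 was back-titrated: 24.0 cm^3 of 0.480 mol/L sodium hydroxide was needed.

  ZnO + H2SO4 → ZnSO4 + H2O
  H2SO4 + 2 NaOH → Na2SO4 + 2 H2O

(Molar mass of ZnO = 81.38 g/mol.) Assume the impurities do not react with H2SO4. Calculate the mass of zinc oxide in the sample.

0.399 g

n(H2SO4) added = 0.0249 × 0.428 = 0.0107 mol
n(NaOH) used in back-titration = 0.0240 × 0.480 = 0.0115 mol
From the 1:2 ratio, n(H2SO4) left over = 1/2 × 0.0115 = 5.76 × 10^-3 mol
n(H2SO4) consumed by analyte = 0.0107 − 5.76 × 10^-3 = 4.90 × 10^-3 mol
n(ZnO) = 4.90 × 10^-3 mol (1:1 ratio)
mass of ZnO = 4.90 × 10^-3 × 81.38 = 0.399 g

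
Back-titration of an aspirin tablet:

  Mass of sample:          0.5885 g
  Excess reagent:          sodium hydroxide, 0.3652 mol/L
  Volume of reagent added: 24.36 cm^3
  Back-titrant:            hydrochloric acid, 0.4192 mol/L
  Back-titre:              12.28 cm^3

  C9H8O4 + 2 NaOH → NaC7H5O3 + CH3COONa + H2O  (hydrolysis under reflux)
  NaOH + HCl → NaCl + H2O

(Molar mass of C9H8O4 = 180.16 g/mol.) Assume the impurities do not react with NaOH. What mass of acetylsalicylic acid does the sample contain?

n(NaOH) added = 0.02436 × 0.3652 = 8.896 × 10^-3 mol
n(HCl) used in back-titration = 0.01228 × 0.4192 = 5.148 × 10^-3 mol
n(NaOH) left over = 5.148 × 10^-3 mol (1:1 ratio)
n(NaOH) consumed by analyte = 8.896 × 10^-3 − 5.148 × 10^-3 = 3.748 × 10^-3 mol
From the 1:2 ratio, n(C9H8O4) = 1/2 × 3.748 × 10^-3 = 1.874 × 10^-3 mol
mass of C9H8O4 = 1.874 × 10^-3 × 180.16 = 0.3377 g

0.3377 g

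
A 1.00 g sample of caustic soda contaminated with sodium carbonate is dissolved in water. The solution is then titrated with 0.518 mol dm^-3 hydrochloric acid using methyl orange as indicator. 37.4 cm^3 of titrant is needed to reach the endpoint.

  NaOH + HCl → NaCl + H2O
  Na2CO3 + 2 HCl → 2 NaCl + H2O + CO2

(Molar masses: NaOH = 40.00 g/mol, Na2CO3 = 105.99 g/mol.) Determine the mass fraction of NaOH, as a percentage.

8.21 %

n(HCl) = 0.0374 × 0.518 = 0.0194 mol
Let x = n(NaOH), y = n(Na2CO3).
Titrant: 1x + 2y = 0.0194;  mass: 40.00x + 105.99y = 1.00
Solving, x = 2.05 × 10^-3 mol, y = 8.66 × 10^-3 mol
mass of NaOH = 2.05 × 10^-3 × 40.00 = 0.0821 g
% NaOH = 0.0821 / 1.00 × 100 = 8.21 %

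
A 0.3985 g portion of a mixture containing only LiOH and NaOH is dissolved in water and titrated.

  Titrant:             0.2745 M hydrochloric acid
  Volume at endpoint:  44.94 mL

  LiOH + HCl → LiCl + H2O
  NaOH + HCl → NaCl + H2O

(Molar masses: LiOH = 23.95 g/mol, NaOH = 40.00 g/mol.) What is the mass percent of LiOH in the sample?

n(HCl) = 0.04494 × 0.2745 = 0.01234 mol
Let x = n(LiOH), y = n(NaOH).
Titrant: 1x + 1y = 0.01234;  mass: 23.95x + 40.00y = 0.3985
Solving, x = 5.915 × 10^-3 mol, y = 6.421 × 10^-3 mol
mass of LiOH = 5.915 × 10^-3 × 23.95 = 0.1417 g
% LiOH = 0.1417 / 0.3985 × 100 = 35.55 %

35.55 %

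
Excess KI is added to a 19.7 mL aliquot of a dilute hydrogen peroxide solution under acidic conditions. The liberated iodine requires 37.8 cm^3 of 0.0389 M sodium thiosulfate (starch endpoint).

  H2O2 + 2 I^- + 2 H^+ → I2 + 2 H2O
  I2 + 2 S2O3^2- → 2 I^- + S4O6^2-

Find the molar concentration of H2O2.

0.0373 M

n(S2O3^2-) = 0.0378 × 0.0389 = 1.47 × 10^-3 mol
n(I2) = n(S2O3^2-)/2 = 7.35 × 10^-4 mol
n(H2O2) in the aliquot = 7.35 × 10^-4 mol (1:1 ratio)
[H2O2] = 7.35 × 10^-4 / 0.0197 = 0.0373 mol/L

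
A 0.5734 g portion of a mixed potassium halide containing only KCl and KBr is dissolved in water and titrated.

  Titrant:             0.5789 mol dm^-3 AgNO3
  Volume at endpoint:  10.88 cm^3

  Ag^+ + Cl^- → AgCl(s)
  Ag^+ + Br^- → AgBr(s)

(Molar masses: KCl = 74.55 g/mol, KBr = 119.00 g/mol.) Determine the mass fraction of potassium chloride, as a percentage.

51.51 %

n(AgNO3) = 0.01088 × 0.5789 = 6.298 × 10^-3 mol
Let x = n(KCl), y = n(KBr).
Titrant: 1x + 1y = 6.298 × 10^-3;  mass: 74.55x + 119.00y = 0.5734
Solving, x = 3.962 × 10^-3 mol, y = 2.336 × 10^-3 mol
mass of KCl = 3.962 × 10^-3 × 74.55 = 0.2954 g
% KCl = 0.2954 / 0.5734 × 100 = 51.51 %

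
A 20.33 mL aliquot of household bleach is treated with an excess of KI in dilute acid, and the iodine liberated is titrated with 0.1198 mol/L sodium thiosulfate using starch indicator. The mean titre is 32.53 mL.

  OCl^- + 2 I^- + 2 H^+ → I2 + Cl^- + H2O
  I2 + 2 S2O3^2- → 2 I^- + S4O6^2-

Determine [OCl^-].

n(S2O3^2-) = 0.03253 × 0.1198 = 3.897 × 10^-3 mol
n(I2) = n(S2O3^2-)/2 = 1.949 × 10^-3 mol
n(OCl^-) in the aliquot = 1.949 × 10^-3 mol (1:1 ratio)
[OCl^-] = 1.949 × 10^-3 / 0.02033 = 0.09585 mol/L

0.09585 mol/L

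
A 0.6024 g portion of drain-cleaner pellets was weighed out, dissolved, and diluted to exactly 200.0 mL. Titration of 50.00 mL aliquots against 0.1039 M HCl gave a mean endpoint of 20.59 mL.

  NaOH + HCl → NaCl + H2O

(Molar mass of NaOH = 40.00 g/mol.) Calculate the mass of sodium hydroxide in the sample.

0.3423 g

n(HCl) per titration = 0.02059 × 0.1039 = 2.139 × 10^-3 mol
n(NaOH) in each aliquot = 2.139 × 10^-3 mol (1:1 ratio)
n(NaOH) in the whole flask = 2.139 × 10^-3 × 200.0/50.00 = 8.557 × 10^-3 mol
mass of NaOH = 8.557 × 10^-3 × 40.00 = 0.3423 g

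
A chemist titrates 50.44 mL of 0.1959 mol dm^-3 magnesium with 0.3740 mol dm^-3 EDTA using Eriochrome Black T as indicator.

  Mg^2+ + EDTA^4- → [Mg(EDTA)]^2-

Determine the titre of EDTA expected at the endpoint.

26.42 mL

n(Mg2+) = 0.05044 L × 0.1959 mol/L = 9.881 × 10^-3 mol
n(EDTA) = 9.881 × 10^-3 mol (1:1 stoichiometry)
V(EDTA) = 9.881 × 10^-3 mol / 0.3740 mol/L = 0.02642 L = 26.42 mL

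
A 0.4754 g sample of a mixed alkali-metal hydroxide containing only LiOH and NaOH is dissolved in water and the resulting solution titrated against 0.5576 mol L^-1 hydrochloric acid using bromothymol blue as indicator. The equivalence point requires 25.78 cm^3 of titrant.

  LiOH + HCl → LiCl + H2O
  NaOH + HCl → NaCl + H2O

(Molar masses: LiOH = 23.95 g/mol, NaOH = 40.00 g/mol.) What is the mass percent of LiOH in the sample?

31.26 %

n(HCl) = 0.02578 × 0.5576 = 0.01437 mol
Let x = n(LiOH), y = n(NaOH).
Titrant: 1x + 1y = 0.01437;  mass: 23.95x + 40.00y = 0.4754
Solving, x = 6.205 × 10^-3 mol, y = 8.169 × 10^-3 mol
mass of LiOH = 6.205 × 10^-3 × 23.95 = 0.1486 g
% LiOH = 0.1486 / 0.4754 × 100 = 31.26 %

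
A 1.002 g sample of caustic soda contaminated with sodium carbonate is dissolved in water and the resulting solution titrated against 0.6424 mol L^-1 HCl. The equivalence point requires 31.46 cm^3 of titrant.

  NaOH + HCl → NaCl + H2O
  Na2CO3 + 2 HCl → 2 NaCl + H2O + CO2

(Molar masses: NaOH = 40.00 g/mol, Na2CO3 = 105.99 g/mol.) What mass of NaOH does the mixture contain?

n(HCl) = 0.03146 × 0.6424 = 0.02021 mol
Let x = n(NaOH), y = n(Na2CO3).
Titrant: 1x + 2y = 0.02021;  mass: 40.00x + 105.99y = 1.002
Solving, x = 5.312 × 10^-3 mol, y = 7.449 × 10^-3 mol
mass of NaOH = 5.312 × 10^-3 × 40.00 = 0.2125 g

0.2125 g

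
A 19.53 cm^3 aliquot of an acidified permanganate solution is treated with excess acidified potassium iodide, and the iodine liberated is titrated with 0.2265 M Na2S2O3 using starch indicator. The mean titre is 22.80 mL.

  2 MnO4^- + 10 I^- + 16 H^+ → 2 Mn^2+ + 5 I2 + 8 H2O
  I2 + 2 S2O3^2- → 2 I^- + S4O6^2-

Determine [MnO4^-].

0.05288 M

n(S2O3^2-) = 0.02280 × 0.2265 = 5.164 × 10^-3 mol
n(I2) = n(S2O3^2-)/2 = 2.582 × 10^-3 mol
From the 2:5 ratio, n(MnO4^-) in the aliquot = 2/5 × 2.582 × 10^-3 = 1.033 × 10^-3 mol
[MnO4^-] = 1.033 × 10^-3 / 0.01953 = 0.05288 mol/L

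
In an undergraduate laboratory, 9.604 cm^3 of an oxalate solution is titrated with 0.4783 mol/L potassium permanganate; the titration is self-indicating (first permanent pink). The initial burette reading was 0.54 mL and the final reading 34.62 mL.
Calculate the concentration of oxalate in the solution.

4.243 mol/L

2 MnO4^- + 5 C2O4^2- + 16 H^+ → 2 Mn^2+ + 10 CO2 + 8 H2O
n(KMnO4) = 0.03408 L × 0.4783 mol/L = 0.01630 mol
From the 5:2 mole ratio, n(C2O4^2-) = 5/2 × 0.01630 = 0.04075 mol
[C2O4^2-] = 0.04075 mol / 0.009604 L = 4.243 mol/L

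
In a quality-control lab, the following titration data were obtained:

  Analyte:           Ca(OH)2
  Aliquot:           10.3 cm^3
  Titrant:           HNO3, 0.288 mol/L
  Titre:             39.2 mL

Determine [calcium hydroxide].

Ca(OH)2 + 2 HNO3 → Ca(NO3)2 + 2 H2O
n(HNO3) = 0.0392 L × 0.288 mol/L = 0.0113 mol
From the 1:2 mole ratio, n(Ca(OH)2) = 1/2 × 0.0113 = 5.64 × 10^-3 mol
[Ca(OH)2] = 5.64 × 10^-3 mol / 0.0103 L = 0.548 mol/L

0.548 mol/L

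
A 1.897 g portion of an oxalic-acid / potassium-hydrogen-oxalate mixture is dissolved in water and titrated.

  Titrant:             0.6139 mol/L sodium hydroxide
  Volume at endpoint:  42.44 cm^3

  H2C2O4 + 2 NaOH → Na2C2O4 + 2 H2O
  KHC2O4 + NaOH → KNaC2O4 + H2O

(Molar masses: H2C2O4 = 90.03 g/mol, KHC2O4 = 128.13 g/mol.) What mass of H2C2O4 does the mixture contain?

0.7806 g

n(NaOH) = 0.04244 × 0.6139 = 0.02605 mol
Let x = n(H2C2O4), y = n(KHC2O4).
Titrant: 2x + 1y = 0.02605;  mass: 90.03x + 128.13y = 1.897
Solving, x = 8.670 × 10^-3 mol, y = 8.713 × 10^-3 mol
mass of H2C2O4 = 8.670 × 10^-3 × 90.03 = 0.7806 g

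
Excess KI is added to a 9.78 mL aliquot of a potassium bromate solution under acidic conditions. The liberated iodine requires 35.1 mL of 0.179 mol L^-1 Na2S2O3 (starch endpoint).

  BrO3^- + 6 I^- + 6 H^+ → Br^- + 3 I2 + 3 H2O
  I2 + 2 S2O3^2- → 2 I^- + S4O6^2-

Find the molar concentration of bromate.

n(S2O3^2-) = 0.0351 × 0.179 = 6.28 × 10^-3 mol
n(I2) = n(S2O3^2-)/2 = 3.14 × 10^-3 mol
From the 1:3 ratio, n(BrO3^-) in the aliquot = 1/3 × 3.14 × 10^-3 = 1.05 × 10^-3 mol
[BrO3^-] = 1.05 × 10^-3 / 0.00978 = 0.107 mol/L

0.107 mol/L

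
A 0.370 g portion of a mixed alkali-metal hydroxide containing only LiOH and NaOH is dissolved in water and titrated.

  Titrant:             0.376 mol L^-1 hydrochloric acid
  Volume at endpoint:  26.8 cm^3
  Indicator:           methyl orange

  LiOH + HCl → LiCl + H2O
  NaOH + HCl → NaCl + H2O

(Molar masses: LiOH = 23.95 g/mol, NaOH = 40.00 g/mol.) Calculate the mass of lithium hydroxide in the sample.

n(HCl) = 0.0268 × 0.376 = 0.0101 mol
Let x = n(LiOH), y = n(NaOH).
Titrant: 1x + 1y = 0.0101;  mass: 23.95x + 40.00y = 0.370
Solving, x = 2.06 × 10^-3 mol, y = 8.02 × 10^-3 mol
mass of LiOH = 2.06 × 10^-3 × 23.95 = 0.0494 g

0.0494 g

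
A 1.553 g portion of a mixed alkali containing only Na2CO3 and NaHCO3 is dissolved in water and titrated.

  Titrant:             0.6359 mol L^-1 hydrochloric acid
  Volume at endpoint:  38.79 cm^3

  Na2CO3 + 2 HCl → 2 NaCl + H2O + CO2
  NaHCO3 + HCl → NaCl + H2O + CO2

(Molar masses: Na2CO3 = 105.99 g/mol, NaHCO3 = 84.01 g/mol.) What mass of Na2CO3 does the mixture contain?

n(HCl) = 0.03879 × 0.6359 = 0.02467 mol
Let x = n(Na2CO3), y = n(NaHCO3).
Titrant: 2x + 1y = 0.02467;  mass: 105.99x + 84.01y = 1.553
Solving, x = 8.371 × 10^-3 mol, y = 7.925 × 10^-3 mol
mass of Na2CO3 = 8.371 × 10^-3 × 105.99 = 0.8872 g

0.8872 g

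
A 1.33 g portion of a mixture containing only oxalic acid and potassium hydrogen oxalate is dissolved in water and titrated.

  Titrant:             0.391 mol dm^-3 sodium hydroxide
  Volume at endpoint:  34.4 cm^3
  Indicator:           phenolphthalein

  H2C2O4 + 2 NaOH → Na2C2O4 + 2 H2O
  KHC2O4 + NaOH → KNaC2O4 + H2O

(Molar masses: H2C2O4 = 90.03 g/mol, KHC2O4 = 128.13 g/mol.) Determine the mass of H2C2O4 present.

n(NaOH) = 0.0344 × 0.391 = 0.0135 mol
Let x = n(H2C2O4), y = n(KHC2O4).
Titrant: 2x + 1y = 0.0135;  mass: 90.03x + 128.13y = 1.33
Solving, x = 2.37 × 10^-3 mol, y = 8.72 × 10^-3 mol
mass of H2C2O4 = 2.37 × 10^-3 × 90.03 = 0.213 g

0.213 g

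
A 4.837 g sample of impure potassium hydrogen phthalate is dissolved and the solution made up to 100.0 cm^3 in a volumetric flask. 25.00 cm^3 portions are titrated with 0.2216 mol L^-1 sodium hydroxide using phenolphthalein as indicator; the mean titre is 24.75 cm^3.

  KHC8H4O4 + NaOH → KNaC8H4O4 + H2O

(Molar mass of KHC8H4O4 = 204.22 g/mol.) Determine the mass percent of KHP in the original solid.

n(NaOH) per titration = 0.02475 × 0.2216 = 5.485 × 10^-3 mol
n(KHC8H4O4) in each aliquot = 5.485 × 10^-3 mol (1:1 ratio)
n(KHC8H4O4) in the whole flask = 5.485 × 10^-3 × 100.0/25.00 = 0.02194 mol
mass of KHC8H4O4 = 0.02194 × 204.22 = 4.480 g
% KHC8H4O4 = 4.480 / 4.837 × 100 = 92.62 %

92.62 %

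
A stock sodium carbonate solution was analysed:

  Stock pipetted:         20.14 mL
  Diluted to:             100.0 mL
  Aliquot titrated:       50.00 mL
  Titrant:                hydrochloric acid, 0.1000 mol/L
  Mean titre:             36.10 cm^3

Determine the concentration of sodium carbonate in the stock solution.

Na2CO3 + 2 HCl → 2 NaCl + H2O + CO2
n(HCl) = 0.03610 × 0.1000 = 3.610 × 10^-3 mol
From the 1:2 ratio, n(Na2CO3) in the aliquot = 1/2 × 3.610 × 10^-3 = 1.805 × 10^-3 mol
[Na2CO3]_dilute = 1.805 × 10^-3 / 0.05000 = 0.03610 mol/L
Dilution factor = 100.0 / 20.14 = 4.965
[Na2CO3]_stock = 0.03610 × 4.965 = 0.1792 mol/L

0.1792 mol/L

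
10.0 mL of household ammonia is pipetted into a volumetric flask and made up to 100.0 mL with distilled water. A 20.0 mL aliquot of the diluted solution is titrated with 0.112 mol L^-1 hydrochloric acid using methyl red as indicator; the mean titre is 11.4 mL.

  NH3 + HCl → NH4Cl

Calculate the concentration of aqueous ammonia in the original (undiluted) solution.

0.638 mol/L

n(HCl) = 0.0114 × 0.112 = 1.28 × 10^-3 mol
n(NH3) in the aliquot = 1.28 × 10^-3 mol (1:1 ratio)
[NH3]_dilute = 1.28 × 10^-3 / 0.0200 = 0.0638 mol/L
Dilution factor = 100.0 / 10.0 = 10.00
[NH3]_stock = 0.0638 × 10.00 = 0.638 mol/L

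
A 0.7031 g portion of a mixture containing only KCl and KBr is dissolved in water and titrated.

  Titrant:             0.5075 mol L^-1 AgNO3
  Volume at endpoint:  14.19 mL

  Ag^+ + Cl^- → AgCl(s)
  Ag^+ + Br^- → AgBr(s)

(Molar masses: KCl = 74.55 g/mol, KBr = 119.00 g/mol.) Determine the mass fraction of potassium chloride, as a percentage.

36.70 %

n(AgNO3) = 0.01419 × 0.5075 = 7.201 × 10^-3 mol
Let x = n(KCl), y = n(KBr).
Titrant: 1x + 1y = 7.201 × 10^-3;  mass: 74.55x + 119.00y = 0.7031
Solving, x = 3.462 × 10^-3 mol, y = 3.740 × 10^-3 mol
mass of KCl = 3.462 × 10^-3 × 74.55 = 0.2581 g
% KCl = 0.2581 / 0.7031 × 100 = 36.70 %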